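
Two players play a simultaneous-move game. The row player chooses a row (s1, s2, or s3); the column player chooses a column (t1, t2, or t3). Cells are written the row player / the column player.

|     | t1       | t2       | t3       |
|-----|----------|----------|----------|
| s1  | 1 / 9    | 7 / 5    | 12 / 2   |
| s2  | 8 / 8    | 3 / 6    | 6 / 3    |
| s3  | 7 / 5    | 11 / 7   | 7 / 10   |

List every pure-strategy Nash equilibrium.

Check mutual best responses: a cell is a NE iff neither player can gain by unilaterally deviating.
The row player's best responses — vs t1: s2 (payoff 8); vs t2: s3 (payoff 11); vs t3: s1 (payoff 12).
The column player's best responses — vs s1: t1 (payoff 9); vs s2: t1 (payoff 8); vs s3: t3 (payoff 10).
The only mutual best response is (s2, t1); neither player gains by switching there.

(s2, t1)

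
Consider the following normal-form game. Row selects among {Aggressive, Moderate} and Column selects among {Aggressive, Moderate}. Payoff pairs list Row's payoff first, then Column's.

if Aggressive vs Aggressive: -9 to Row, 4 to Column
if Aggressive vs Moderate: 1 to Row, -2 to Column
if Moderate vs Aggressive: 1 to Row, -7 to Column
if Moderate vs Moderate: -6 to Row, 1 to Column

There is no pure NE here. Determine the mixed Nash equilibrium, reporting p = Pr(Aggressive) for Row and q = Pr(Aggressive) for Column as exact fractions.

p = 4/7, q = 7/17

Each player's mixing probability is pinned down by making the *other* player indifferent.
Column indifferent between Aggressive and Moderate: p·4 + (1−p)·(-7) = p·(-2) + (1−p)·1 ⟹ (-7) + 11p = 1 + (-3)p ⟹ p = 4/7.
Row indifferent between Aggressive and Moderate: q·(-9) + (1−q)·1 = q·1 + (1−q)·(-6) ⟹ 1 + (-10)q = (-6) + 7q ⟹ q = 7/17.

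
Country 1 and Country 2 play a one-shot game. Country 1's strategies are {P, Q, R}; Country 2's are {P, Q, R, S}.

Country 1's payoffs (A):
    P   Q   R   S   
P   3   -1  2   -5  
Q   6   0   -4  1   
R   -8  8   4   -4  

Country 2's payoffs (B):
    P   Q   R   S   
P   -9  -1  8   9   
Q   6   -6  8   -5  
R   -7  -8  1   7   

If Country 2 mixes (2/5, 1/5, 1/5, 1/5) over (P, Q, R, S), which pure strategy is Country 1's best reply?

Q

Country 1's best reply maximizes expected payoff against the mix.
P: (2/5)·3 + (1/5)·(-1) + (1/5)·2 + (1/5)·(-5) = 2/5
Q: (2/5)·6 + (1/5)·0 + (1/5)·(-4) + (1/5)·1 = 9/5
R: (2/5)·(-8) + (1/5)·8 + (1/5)·4 + (1/5)·(-4) = -8/5
Highest expected payoff is 9/5, from Q.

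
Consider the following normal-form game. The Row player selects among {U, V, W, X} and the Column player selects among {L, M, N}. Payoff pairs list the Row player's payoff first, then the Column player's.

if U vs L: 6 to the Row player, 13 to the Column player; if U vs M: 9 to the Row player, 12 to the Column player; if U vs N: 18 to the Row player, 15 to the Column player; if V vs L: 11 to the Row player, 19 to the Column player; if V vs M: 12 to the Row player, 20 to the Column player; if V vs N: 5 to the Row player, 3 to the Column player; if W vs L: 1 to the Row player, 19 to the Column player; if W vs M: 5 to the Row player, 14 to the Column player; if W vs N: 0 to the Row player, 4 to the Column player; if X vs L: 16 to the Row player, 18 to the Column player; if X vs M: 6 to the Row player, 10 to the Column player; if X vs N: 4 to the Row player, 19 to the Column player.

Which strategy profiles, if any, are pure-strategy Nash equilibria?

Check mutual best responses: a cell is a NE iff neither player can gain by unilaterally deviating.
The Row player's best responses — vs L: X (payoff 16); vs M: V (payoff 12); vs N: U (payoff 18).
The Column player's best responses — vs U: N (payoff 15); vs V: M (payoff 20); vs W: L (payoff 19); vs X: N (payoff 19).
Mutual best responses occur at (U, N) and (V, M); at each, neither player gains by switching.

(U, N) and (V, M)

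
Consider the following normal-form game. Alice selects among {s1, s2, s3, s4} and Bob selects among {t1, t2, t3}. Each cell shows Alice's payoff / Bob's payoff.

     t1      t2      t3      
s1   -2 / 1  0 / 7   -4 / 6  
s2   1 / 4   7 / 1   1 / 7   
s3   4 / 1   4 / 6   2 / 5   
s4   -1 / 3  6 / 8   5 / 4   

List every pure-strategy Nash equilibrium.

Find each player's best response to every opponent strategy; NE are the intersections.
Alice's best responses — vs t1: s3 (payoff 4); vs t2: s2 (payoff 7); vs t3: s4 (payoff 5).
Bob's best responses — vs s1: t2 (payoff 7); vs s2: t3 (payoff 7); vs s3: t2 (payoff 6); vs s4: t2 (payoff 8).
No cell has both players best-responding. For instance, Alice's best reply to t1 is s3, but against s3 Bob prefers t2 over t1.

There is no pure-strategy Nash equilibrium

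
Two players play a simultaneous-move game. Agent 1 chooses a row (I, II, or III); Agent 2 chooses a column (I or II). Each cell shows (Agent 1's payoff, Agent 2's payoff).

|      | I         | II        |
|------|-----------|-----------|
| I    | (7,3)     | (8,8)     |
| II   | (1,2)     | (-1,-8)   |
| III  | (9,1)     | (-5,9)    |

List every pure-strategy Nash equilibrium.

(I, II)

Find each player's best response to every opponent strategy; NE are the intersections.
Agent 1's best responses — vs I: III (payoff 9); vs II: I (payoff 8).
Agent 2's best responses — vs I: II (payoff 8); vs II: I (payoff 2); vs III: II (payoff 9).
The only mutual best response is (I, II); neither player gains by switching there.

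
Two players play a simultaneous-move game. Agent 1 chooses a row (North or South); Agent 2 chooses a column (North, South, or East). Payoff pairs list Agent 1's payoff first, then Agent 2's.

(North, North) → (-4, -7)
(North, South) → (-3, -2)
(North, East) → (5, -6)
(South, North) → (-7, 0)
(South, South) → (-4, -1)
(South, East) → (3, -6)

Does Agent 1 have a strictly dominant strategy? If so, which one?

A strategy is strictly dominant if it gives Agent 1 a strictly higher payoff than every other strategy, against every choice by the opponent.
North strictly dominates: vs North: -4 > -7; vs South: -3 > -4; vs East: 5 > 3.

North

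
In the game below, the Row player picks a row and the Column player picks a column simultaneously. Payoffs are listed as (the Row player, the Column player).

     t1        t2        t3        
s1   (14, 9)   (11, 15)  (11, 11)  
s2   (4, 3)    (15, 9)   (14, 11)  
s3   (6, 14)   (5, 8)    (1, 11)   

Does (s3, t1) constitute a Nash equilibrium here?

Holding the Column player at t1: the Row player gets 6 from s3 but could get 14 by switching to s1. The Row player has a profitable deviation.

No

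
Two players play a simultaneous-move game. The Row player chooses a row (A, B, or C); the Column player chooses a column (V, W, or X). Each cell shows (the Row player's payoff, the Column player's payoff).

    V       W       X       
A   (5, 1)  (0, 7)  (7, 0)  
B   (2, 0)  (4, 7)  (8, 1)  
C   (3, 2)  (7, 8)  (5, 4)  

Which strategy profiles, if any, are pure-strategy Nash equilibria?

(C, W)

Find each player's best response to every opponent strategy; NE are the intersections.
The Row player's best responses — vs V: A (payoff 5); vs W: C (payoff 7); vs X: B (payoff 8).
The Column player's best responses — vs A: W (payoff 7); vs B: W (payoff 7); vs C: W (payoff 8).
The only mutual best response is (C, W); neither player gains by switching there.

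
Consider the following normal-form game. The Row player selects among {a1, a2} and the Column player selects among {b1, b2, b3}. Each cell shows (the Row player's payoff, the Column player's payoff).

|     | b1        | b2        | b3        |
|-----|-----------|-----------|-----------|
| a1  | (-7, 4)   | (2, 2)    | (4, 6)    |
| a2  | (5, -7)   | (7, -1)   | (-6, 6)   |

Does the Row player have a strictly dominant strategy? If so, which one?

A strategy is strictly dominant if it gives the Row player a strictly higher payoff than every other strategy, against every choice by the opponent.
a1 is not dominant: against b1, a2 gives 5 > -7.
a2 is not dominant: against b3, a1 gives 4 > -6.
No single strategy is best against every opponent action.

No strictly dominant strategy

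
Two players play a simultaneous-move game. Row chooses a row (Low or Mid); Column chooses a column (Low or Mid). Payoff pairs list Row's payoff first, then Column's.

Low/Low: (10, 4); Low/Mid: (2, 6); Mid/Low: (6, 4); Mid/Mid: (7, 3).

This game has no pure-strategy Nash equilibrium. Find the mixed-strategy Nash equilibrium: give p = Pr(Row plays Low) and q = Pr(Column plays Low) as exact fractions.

p = 1/3, q = 5/9

In a mixed NE each player is indifferent between their pure strategies, so the opponent's mix sets the indifference.
Column indifferent between Low and Mid: p·4 + (1−p)·4 = p·6 + (1−p)·3 ⟹ 4 + 0p = 3 + 3p ⟹ p = 1/3.
Row indifferent between Low and Mid: q·10 + (1−q)·2 = q·6 + (1−q)·7 ⟹ 2 + 8q = 7 + (-1)q ⟹ q = 5/9.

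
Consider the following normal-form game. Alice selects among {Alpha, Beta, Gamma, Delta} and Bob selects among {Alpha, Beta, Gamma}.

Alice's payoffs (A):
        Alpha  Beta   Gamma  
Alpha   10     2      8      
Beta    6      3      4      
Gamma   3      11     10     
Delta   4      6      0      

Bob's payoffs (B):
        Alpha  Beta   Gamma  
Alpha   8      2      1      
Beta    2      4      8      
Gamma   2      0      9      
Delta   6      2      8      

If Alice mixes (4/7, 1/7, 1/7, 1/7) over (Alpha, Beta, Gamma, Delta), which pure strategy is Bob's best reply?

Compute Bob's expected payoff from each pure strategy against the given mix.
Alpha: (4/7)·8 + (1/7)·2 + (1/7)·2 + (1/7)·6 = 6
Beta: (4/7)·2 + (1/7)·4 + (1/7)·0 + (1/7)·2 = 2
Gamma: (4/7)·1 + (1/7)·8 + (1/7)·9 + (1/7)·8 = 29/7
Highest expected payoff is 6, from Alpha.

Alpha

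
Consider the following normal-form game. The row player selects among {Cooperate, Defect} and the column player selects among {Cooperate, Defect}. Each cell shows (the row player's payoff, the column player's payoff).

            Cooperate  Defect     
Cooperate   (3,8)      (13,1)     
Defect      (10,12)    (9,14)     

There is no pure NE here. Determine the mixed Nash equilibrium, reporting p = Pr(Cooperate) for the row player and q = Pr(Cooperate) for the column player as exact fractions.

In a mixed NE each player is indifferent between their pure strategies, so the opponent's mix sets the indifference.
The column player indifferent between Cooperate and Defect: p·8 + (1−p)·12 = p·1 + (1−p)·14 ⟹ 12 + (-4)p = 14 + (-13)p ⟹ p = 2/9.
The row player indifferent between Cooperate and Defect: q·3 + (1−q)·13 = q·10 + (1−q)·9 ⟹ 13 + (-10)q = 9 + 1q ⟹ q = 4/11.

p = 2/9, q = 4/11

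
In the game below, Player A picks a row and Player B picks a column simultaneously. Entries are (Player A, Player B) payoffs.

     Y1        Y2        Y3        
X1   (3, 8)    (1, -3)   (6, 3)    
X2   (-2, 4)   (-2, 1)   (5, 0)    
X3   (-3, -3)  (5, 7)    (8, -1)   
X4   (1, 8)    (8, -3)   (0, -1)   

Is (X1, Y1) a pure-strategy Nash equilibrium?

Yes

Holding Player B at Y1: Player A gets 3 from X1, versus -2 from X2, -3 from X3, 1 from X4. No profitable deviation for Player A.
Holding Player A at X1: Player B gets 8 from Y1, versus -3 from Y2, 3 from Y3. No profitable deviation for Player B either.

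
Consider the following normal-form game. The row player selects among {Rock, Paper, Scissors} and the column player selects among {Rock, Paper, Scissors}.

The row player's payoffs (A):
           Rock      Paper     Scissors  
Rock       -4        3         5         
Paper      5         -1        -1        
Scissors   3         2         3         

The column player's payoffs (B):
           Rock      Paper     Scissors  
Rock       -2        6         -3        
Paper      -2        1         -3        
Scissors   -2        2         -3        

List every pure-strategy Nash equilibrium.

Check mutual best responses: a cell is a NE iff neither player can gain by unilaterally deviating.
The row player's best responses — vs Rock: Paper (payoff 5); vs Paper: Rock (payoff 3); vs Scissors: Rock (payoff 5).
The column player's best responses — vs Rock: Paper (payoff 6); vs Paper: Paper (payoff 1); vs Scissors: Paper (payoff 2).
The only mutual best response is (Rock, Paper); neither player gains by switching there.

(Rock, Paper)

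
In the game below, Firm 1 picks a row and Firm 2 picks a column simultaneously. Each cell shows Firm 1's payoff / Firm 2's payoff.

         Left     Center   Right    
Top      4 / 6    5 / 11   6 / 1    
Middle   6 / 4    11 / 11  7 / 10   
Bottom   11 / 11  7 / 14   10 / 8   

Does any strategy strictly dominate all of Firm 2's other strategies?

Center

Check whether one of Firm 2's strategies beats all alternatives regardless of what the opponent does.
Center strictly dominates: vs Top: 11 > each of {6, 1}; vs Middle: 11 > each of {4, 10}; vs Bottom: 14 > each of {11, 8}.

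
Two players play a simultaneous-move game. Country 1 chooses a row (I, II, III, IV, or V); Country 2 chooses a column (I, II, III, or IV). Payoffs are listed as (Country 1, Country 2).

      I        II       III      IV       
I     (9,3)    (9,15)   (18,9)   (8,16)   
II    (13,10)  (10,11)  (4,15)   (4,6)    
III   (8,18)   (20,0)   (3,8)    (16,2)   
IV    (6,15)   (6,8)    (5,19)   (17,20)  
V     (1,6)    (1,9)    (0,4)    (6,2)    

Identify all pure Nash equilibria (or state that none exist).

(IV, IV)

Find each player's best response to every opponent strategy; NE are the intersections.
Country 1's best responses — vs I: II (payoff 13); vs II: III (payoff 20); vs III: I (payoff 18); vs IV: IV (payoff 17).
Country 2's best responses — vs I: IV (payoff 16); vs II: III (payoff 15); vs III: I (payoff 18); vs IV: IV (payoff 20); vs V: II (payoff 9).
The only mutual best response is (IV, IV); neither player gains by switching there.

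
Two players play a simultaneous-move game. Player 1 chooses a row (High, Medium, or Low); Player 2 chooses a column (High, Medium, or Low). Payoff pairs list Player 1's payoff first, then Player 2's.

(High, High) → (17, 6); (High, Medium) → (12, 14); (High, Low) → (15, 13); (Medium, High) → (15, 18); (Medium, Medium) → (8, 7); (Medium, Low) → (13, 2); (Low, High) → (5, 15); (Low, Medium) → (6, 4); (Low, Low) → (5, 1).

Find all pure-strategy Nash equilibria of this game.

Find each player's best response to every opponent strategy; NE are the intersections.
Player 1's best responses — vs High: High (payoff 17); vs Medium: High (payoff 12); vs Low: High (payoff 15).
Player 2's best responses — vs High: Medium (payoff 14); vs Medium: High (payoff 18); vs Low: High (payoff 15).
The only mutual best response is (High, Medium); neither player gains by switching there.

(High, Medium)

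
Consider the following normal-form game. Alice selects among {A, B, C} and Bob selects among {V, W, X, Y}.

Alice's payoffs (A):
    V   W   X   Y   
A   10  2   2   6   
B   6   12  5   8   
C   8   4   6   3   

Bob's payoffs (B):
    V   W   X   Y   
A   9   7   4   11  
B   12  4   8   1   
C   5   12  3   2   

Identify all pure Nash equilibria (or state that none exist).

None

A profile is a Nash equilibrium when each player is best-responding to the other.
Alice's best responses — vs V: A (payoff 10); vs W: B (payoff 12); vs X: C (payoff 6); vs Y: B (payoff 8).
Bob's best responses — vs A: Y (payoff 11); vs B: V (payoff 12); vs C: W (payoff 12).
No cell has both players best-responding. For instance, Alice's best reply to Y is B, but against B Bob prefers V over Y.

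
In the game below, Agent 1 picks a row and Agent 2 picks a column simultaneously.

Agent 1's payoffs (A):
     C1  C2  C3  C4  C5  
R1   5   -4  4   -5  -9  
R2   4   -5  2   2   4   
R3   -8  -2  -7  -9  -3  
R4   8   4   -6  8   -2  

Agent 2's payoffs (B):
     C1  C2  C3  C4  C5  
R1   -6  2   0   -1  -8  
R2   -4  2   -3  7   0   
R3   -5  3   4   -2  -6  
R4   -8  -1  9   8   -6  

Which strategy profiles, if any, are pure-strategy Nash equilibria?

A profile is a Nash equilibrium when each player is best-responding to the other.
Agent 1's best responses — vs C1: R4 (payoff 8); vs C2: R4 (payoff 4); vs C3: R1 (payoff 4); vs C4: R4 (payoff 8); vs C5: R2 (payoff 4).
Agent 2's best responses — vs R1: C2 (payoff 2); vs R2: C4 (payoff 7); vs R3: C3 (payoff 4); vs R4: C3 (payoff 9).
No cell has both players best-responding. For instance, Agent 1's best reply to C4 is R4, but against R4 Agent 2 prefers C3 over C4.

There is no pure-strategy Nash equilibrium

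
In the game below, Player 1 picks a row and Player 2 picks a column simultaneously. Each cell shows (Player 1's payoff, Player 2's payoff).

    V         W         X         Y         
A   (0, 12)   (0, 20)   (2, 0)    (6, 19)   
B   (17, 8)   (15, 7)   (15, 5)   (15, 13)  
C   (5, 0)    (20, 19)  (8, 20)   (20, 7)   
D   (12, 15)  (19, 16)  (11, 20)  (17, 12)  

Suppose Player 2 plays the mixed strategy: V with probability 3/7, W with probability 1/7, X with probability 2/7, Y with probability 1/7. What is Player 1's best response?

Player 1's best reply maximizes expected payoff against the mix.
A: (3/7)·0 + (1/7)·0 + (2/7)·2 + (1/7)·6 = 10/7
B: (3/7)·17 + (1/7)·15 + (2/7)·15 + (1/7)·15 = 111/7
C: (3/7)·5 + (1/7)·20 + (2/7)·8 + (1/7)·20 = 71/7
D: (3/7)·12 + (1/7)·19 + (2/7)·11 + (1/7)·17 = 94/7
Highest expected payoff is 111/7, from B.

B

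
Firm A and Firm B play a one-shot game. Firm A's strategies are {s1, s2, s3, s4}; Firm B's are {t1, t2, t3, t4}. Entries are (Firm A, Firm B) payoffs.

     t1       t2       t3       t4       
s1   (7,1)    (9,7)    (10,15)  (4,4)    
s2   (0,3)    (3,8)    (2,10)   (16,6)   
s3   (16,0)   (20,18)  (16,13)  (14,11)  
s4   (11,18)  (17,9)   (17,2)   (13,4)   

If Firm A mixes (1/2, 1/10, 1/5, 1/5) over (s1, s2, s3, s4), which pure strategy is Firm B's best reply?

t3

Firm B's best reply maximizes expected payoff against the mix.
t1: (1/2)·1 + (1/10)·3 + (1/5)·0 + (1/5)·18 = 22/5
t2: (1/2)·7 + (1/10)·8 + (1/5)·18 + (1/5)·9 = 97/10
t3: (1/2)·15 + (1/10)·10 + (1/5)·13 + (1/5)·2 = 23/2
t4: (1/2)·4 + (1/10)·6 + (1/5)·11 + (1/5)·4 = 28/5
Highest expected payoff is 23/2, from t3.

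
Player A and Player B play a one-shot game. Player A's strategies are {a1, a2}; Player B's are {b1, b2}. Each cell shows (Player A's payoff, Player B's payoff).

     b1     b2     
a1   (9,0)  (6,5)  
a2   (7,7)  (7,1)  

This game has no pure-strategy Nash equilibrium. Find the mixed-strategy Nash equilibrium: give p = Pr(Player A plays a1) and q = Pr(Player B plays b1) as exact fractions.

p = 6/11, q = 1/3

In a mixed NE each player is indifferent between their pure strategies, so the opponent's mix sets the indifference.
Player B indifferent between b1 and b2: p·0 + (1−p)·7 = p·5 + (1−p)·1 ⟹ 7 + (-7)p = 1 + 4p ⟹ p = 6/11.
Player A indifferent between a1 and a2: q·9 + (1−q)·6 = q·7 + (1−q)·7 ⟹ 6 + 3q = 7 + 0q ⟹ q = 1/3.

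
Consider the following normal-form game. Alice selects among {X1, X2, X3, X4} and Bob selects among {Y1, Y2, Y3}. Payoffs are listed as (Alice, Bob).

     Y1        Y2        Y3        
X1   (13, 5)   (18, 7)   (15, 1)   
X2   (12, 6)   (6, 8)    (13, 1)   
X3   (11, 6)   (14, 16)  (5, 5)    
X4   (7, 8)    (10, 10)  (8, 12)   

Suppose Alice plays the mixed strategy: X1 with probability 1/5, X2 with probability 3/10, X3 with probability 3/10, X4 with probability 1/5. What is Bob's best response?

Compute Bob's expected payoff from each pure strategy against the given mix.
Y1: (1/5)·5 + (3/10)·6 + (3/10)·6 + (1/5)·8 = 31/5
Y2: (1/5)·7 + (3/10)·8 + (3/10)·16 + (1/5)·10 = 53/5
Y3: (1/5)·1 + (3/10)·1 + (3/10)·5 + (1/5)·12 = 22/5
Highest expected payoff is 53/5, from Y2.

Y2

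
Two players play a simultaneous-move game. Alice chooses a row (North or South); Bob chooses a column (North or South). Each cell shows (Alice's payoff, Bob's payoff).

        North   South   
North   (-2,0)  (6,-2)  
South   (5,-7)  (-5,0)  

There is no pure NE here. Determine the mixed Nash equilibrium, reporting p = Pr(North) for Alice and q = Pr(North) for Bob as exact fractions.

In a mixed NE each player is indifferent between their pure strategies, so the opponent's mix sets the indifference.
Bob indifferent between North and South: p·0 + (1−p)·(-7) = p·(-2) + (1−p)·0 ⟹ (-7) + 7p = 0 + (-2)p ⟹ p = 7/9.
Alice indifferent between North and South: q·(-2) + (1−q)·6 = q·5 + (1−q)·(-5) ⟹ 6 + (-8)q = (-5) + 10q ⟹ q = 11/18.

p = 7/9, q = 11/18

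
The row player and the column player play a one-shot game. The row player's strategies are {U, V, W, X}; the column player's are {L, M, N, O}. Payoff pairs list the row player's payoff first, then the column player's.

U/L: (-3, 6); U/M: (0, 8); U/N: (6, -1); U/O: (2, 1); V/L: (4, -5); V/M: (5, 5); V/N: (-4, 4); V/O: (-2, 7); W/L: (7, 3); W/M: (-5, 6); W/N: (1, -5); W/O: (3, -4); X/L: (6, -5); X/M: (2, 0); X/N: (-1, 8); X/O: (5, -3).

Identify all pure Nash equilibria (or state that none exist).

Find each player's best response to every opponent strategy; NE are the intersections.
The row player's best responses — vs L: W (payoff 7); vs M: V (payoff 5); vs N: U (payoff 6); vs O: X (payoff 5).
The column player's best responses — vs U: M (payoff 8); vs V: O (payoff 7); vs W: M (payoff 6); vs X: N (payoff 8).
No cell has both players best-responding. For instance, the row player's best reply to L is W, but against W the column player prefers M over L.

No pure-strategy Nash equilibrium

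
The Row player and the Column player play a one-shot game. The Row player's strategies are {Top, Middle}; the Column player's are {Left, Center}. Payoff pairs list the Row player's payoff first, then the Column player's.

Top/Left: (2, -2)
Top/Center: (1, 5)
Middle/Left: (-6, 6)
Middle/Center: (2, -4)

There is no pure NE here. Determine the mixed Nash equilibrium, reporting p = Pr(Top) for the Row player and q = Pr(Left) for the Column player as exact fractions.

p = 10/17, q = 1/9

Each player's mixing probability is pinned down by making the *other* player indifferent.
The Column player indifferent between Left and Center: p·(-2) + (1−p)·6 = p·5 + (1−p)·(-4) ⟹ 6 + (-8)p = (-4) + 9p ⟹ p = 10/17.
The Row player indifferent between Top and Middle: q·2 + (1−q)·1 = q·(-6) + (1−q)·2 ⟹ 1 + 1q = 2 + (-8)q ⟹ q = 1/9.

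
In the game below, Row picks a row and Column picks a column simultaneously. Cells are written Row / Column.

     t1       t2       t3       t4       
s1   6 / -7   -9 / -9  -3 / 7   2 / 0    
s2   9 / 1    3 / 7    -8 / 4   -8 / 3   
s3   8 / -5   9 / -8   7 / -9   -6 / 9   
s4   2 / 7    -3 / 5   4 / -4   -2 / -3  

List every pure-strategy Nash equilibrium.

There is no pure-strategy Nash equilibrium

A profile is a Nash equilibrium when each player is best-responding to the other.
Row's best responses — vs t1: s2 (payoff 9); vs t2: s3 (payoff 9); vs t3: s3 (payoff 7); vs t4: s1 (payoff 2).
Column's best responses — vs s1: t3 (payoff 7); vs s2: t2 (payoff 7); vs s3: t4 (payoff 9); vs s4: t1 (payoff 7).
No cell has both players best-responding. For instance, Row's best reply to t4 is s1, but against s1 Column prefers t3 over t4.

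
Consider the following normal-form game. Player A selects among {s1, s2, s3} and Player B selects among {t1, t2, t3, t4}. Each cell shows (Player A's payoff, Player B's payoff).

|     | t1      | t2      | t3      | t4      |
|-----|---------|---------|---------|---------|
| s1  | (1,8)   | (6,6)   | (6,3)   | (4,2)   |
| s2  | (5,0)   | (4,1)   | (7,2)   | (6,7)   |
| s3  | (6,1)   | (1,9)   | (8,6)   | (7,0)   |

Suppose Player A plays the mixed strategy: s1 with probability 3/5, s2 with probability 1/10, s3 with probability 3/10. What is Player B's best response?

Player B's best reply maximizes expected payoff against the mix.
t1: (3/5)·8 + (1/10)·0 + (3/10)·1 = 51/10
t2: (3/5)·6 + (1/10)·1 + (3/10)·9 = 32/5
t3: (3/5)·3 + (1/10)·2 + (3/10)·6 = 19/5
t4: (3/5)·2 + (1/10)·7 + (3/10)·0 = 19/10
Highest expected payoff is 32/5, from t2.

t2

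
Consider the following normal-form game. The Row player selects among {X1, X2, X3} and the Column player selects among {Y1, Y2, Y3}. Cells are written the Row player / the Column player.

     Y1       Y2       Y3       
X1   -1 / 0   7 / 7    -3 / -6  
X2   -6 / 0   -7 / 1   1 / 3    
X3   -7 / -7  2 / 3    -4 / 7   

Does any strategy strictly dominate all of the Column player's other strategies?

A strategy is strictly dominant if it gives the Column player a strictly higher payoff than every other strategy, against every choice by the opponent.
Y1 is not dominant: against X1, Y2 gives 7 > 0.
Y2 is not dominant: against X2, Y3 gives 3 > 1.
Y3 is not dominant: against X1, Y1 gives 0 > -6.
No single strategy is best against every opponent action.

No strictly dominant strategy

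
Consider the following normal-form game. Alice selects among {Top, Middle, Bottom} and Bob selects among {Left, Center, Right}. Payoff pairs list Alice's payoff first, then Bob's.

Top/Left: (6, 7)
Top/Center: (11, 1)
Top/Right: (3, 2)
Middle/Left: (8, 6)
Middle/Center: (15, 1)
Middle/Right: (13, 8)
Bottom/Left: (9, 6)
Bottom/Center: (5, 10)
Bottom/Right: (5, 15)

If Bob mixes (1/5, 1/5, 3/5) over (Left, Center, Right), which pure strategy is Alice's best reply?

Compute Alice's expected payoff from each pure strategy against the given mix.
Top: (1/5)·6 + (1/5)·11 + (3/5)·3 = 26/5
Middle: (1/5)·8 + (1/5)·15 + (3/5)·13 = 62/5
Bottom: (1/5)·9 + (1/5)·5 + (3/5)·5 = 29/5
Highest expected payoff is 62/5, from Middle.

Middle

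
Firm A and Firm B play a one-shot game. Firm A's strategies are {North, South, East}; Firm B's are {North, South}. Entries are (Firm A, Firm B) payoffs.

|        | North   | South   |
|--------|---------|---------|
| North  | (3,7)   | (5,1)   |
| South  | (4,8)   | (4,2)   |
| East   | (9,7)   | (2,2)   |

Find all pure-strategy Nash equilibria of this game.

(East, North)

Find each player's best response to every opponent strategy; NE are the intersections.
Firm A's best responses — vs North: East (payoff 9); vs South: North (payoff 5).
Firm B's best responses — vs North: North (payoff 7); vs South: North (payoff 8); vs East: North (payoff 7).
The only mutual best response is (East, North); neither player gains by switching there.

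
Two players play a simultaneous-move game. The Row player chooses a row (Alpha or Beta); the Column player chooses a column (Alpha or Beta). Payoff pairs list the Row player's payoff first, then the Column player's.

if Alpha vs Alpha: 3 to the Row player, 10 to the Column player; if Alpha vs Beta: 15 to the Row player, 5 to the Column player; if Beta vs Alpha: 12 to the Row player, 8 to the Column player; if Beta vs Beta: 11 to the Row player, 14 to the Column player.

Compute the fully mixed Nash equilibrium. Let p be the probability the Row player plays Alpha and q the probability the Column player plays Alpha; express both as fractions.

In a mixed NE each player is indifferent between their pure strategies, so the opponent's mix sets the indifference.
The Column player indifferent between Alpha and Beta: p·10 + (1−p)·8 = p·5 + (1−p)·14 ⟹ 8 + 2p = 14 + (-9)p ⟹ p = 6/11.
The Row player indifferent between Alpha and Beta: q·3 + (1−q)·15 = q·12 + (1−q)·11 ⟹ 15 + (-12)q = 11 + 1q ⟹ q = 4/13.

p = 6/11, q = 4/13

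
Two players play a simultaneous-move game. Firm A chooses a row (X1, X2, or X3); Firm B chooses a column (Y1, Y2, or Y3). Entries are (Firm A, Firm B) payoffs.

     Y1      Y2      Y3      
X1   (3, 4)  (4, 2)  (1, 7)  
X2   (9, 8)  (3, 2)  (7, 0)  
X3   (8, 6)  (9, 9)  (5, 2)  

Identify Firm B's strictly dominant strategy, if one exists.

No strictly dominant strategy

Check whether one of Firm B's strategies beats all alternatives regardless of what the opponent does.
Y1 is not dominant: against X1, Y3 gives 7 > 4.
Y2 is not dominant: against X1, Y1 gives 4 > 2.
Y3 is not dominant: against X2, Y1 gives 8 > 0.
No single strategy is best against every opponent action.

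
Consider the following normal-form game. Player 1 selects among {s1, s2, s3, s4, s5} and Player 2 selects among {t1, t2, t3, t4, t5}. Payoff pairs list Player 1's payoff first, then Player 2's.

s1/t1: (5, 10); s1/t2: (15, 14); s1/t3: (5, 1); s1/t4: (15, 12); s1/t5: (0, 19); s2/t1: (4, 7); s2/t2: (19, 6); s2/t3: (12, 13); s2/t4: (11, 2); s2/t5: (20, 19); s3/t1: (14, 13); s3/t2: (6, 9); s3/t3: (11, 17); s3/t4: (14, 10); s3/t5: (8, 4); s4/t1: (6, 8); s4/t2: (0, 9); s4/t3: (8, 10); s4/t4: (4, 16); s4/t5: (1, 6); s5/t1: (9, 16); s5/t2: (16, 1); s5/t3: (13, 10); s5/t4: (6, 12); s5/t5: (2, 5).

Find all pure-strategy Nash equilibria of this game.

A profile is a Nash equilibrium when each player is best-responding to the other.
Player 1's best responses — vs t1: s3 (payoff 14); vs t2: s2 (payoff 19); vs t3: s5 (payoff 13); vs t4: s1 (payoff 15); vs t5: s2 (payoff 20).
Player 2's best responses — vs s1: t5 (payoff 19); vs s2: t5 (payoff 19); vs s3: t3 (payoff 17); vs s4: t4 (payoff 16); vs s5: t1 (payoff 16).
The only mutual best response is (s2, t5); neither player gains by switching there.

(s2, t5)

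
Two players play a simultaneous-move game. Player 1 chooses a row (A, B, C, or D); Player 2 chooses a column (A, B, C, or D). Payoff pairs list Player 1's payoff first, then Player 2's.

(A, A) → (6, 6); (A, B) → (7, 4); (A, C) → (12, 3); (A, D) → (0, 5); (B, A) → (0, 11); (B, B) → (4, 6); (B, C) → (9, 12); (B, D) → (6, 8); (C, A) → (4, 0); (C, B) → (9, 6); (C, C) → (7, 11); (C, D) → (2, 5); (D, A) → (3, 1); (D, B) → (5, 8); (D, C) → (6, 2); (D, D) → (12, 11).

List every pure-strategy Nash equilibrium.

(A, A) and (D, D)

Find each player's best response to every opponent strategy; NE are the intersections.
Player 1's best responses — vs A: A (payoff 6); vs B: C (payoff 9); vs C: A (payoff 12); vs D: D (payoff 12).
Player 2's best responses — vs A: A (payoff 6); vs B: C (payoff 12); vs C: C (payoff 11); vs D: D (payoff 11).
Mutual best responses occur at (A, A) and (D, D); at each, neither player gains by switching.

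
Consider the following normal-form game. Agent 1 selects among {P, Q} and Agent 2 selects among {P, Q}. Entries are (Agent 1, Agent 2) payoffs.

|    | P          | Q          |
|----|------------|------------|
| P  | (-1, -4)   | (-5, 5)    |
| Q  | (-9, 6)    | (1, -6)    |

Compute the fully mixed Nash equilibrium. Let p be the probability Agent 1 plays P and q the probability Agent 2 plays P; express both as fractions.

Each player's mixing probability is pinned down by making the *other* player indifferent.
Agent 2 indifferent between P and Q: p·(-4) + (1−p)·6 = p·5 + (1−p)·(-6) ⟹ 6 + (-10)p = (-6) + 11p ⟹ p = 4/7.
Agent 1 indifferent between P and Q: q·(-1) + (1−q)·(-5) = q·(-9) + (1−q)·1 ⟹ (-5) + 4q = 1 + (-10)q ⟹ q = 3/7.

p = 4/7, q = 3/7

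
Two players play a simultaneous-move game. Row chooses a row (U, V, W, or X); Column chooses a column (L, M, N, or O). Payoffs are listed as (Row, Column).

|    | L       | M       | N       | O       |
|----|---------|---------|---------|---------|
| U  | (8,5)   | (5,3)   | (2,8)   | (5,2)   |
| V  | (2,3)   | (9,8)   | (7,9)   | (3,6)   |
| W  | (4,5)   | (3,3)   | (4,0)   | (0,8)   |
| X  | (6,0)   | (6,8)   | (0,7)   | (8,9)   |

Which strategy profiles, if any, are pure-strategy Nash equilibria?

Find each player's best response to every opponent strategy; NE are the intersections.
Row's best responses — vs L: U (payoff 8); vs M: V (payoff 9); vs N: V (payoff 7); vs O: X (payoff 8).
Column's best responses — vs U: N (payoff 8); vs V: N (payoff 9); vs W: O (payoff 8); vs X: O (payoff 9).
Mutual best responses occur at (V, N) and (X, O); at each, neither player gains by switching.

(V, N) and (X, O)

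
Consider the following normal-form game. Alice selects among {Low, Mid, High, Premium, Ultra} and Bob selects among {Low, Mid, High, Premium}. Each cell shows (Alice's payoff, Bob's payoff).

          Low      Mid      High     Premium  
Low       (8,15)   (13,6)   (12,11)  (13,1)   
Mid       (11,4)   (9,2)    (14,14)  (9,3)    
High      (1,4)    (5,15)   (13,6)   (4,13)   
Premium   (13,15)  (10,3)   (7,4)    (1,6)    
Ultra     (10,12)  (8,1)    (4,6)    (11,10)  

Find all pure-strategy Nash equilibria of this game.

(Mid, High) and (Premium, Low)

Find each player's best response to every opponent strategy; NE are the intersections.
Alice's best responses — vs Low: Premium (payoff 13); vs Mid: Low (payoff 13); vs High: Mid (payoff 14); vs Premium: Low (payoff 13).
Bob's best responses — vs Low: Low (payoff 15); vs Mid: High (payoff 14); vs High: Mid (payoff 15); vs Premium: Low (payoff 15); vs Ultra: Low (payoff 12).
Mutual best responses occur at (Mid, High) and (Premium, Low); at each, neither player gains by switching.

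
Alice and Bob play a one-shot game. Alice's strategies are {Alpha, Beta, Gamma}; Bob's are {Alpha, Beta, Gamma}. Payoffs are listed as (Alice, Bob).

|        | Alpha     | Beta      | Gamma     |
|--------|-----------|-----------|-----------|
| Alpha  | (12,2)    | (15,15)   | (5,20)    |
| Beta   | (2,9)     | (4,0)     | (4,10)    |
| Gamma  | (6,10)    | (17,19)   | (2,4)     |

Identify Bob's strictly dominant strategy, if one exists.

A strategy is strictly dominant if it gives Bob a strictly higher payoff than every other strategy, against every choice by the opponent.
Alpha is not dominant: against Alpha, Beta gives 15 > 2.
Beta is not dominant: against Alpha, Gamma gives 20 > 15.
Gamma is not dominant: against Gamma, Alpha gives 10 > 4.
No single strategy is best against every opponent action.

No strictly dominant strategy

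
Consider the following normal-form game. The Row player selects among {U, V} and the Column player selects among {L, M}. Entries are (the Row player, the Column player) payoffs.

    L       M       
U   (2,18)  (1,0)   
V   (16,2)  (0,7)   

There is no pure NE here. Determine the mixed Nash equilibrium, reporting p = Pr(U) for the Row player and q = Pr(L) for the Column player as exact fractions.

In a mixed NE each player is indifferent between their pure strategies, so the opponent's mix sets the indifference.
The Column player indifferent between L and M: p·18 + (1−p)·2 = p·0 + (1−p)·7 ⟹ 2 + 16p = 7 + (-7)p ⟹ p = 5/23.
The Row player indifferent between U and V: q·2 + (1−q)·1 = q·16 + (1−q)·0 ⟹ 1 + 1q = 0 + 16q ⟹ q = 1/15.

p = 5/23, q = 1/15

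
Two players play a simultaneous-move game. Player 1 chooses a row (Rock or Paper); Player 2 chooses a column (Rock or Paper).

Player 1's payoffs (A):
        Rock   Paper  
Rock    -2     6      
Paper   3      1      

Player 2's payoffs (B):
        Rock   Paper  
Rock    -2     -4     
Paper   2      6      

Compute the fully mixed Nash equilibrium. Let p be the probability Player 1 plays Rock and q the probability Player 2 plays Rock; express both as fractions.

In a mixed NE each player is indifferent between their pure strategies, so the opponent's mix sets the indifference.
Player 2 indifferent between Rock and Paper: p·(-2) + (1−p)·2 = p·(-4) + (1−p)·6 ⟹ 2 + (-4)p = 6 + (-10)p ⟹ p = 2/3.
Player 1 indifferent between Rock and Paper: q·(-2) + (1−q)·6 = q·3 + (1−q)·1 ⟹ 6 + (-8)q = 1 + 2q ⟹ q = 1/2.

p = 2/3, q = 1/2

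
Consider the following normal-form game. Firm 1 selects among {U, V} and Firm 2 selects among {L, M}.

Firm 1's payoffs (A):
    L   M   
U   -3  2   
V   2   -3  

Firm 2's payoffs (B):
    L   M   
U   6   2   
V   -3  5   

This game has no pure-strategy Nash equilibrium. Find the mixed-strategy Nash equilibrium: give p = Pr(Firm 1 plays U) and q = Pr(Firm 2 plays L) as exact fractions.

p = 2/3, q = 1/2

In a mixed NE each player is indifferent between their pure strategies, so the opponent's mix sets the indifference.
Firm 2 indifferent between L and M: p·6 + (1−p)·(-3) = p·2 + (1−p)·5 ⟹ (-3) + 9p = 5 + (-3)p ⟹ p = 2/3.
Firm 1 indifferent between U and V: q·(-3) + (1−q)·2 = q·2 + (1−q)·(-3) ⟹ 2 + (-5)q = (-3) + 5q ⟹ q = 1/2.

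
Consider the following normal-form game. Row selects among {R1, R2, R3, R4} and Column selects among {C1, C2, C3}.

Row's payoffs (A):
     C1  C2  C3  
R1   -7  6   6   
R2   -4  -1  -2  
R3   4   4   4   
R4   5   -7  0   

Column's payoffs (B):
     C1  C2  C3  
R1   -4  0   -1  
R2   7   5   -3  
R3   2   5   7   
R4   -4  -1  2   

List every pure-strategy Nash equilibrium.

Find each player's best response to every opponent strategy; NE are the intersections.
Row's best responses — vs C1: R4 (payoff 5); vs C2: R1 (payoff 6); vs C3: R1 (payoff 6).
Column's best responses — vs R1: C2 (payoff 0); vs R2: C1 (payoff 7); vs R3: C3 (payoff 7); vs R4: C3 (payoff 2).
The only mutual best response is (R1, C2); neither player gains by switching there.

(R1, C2)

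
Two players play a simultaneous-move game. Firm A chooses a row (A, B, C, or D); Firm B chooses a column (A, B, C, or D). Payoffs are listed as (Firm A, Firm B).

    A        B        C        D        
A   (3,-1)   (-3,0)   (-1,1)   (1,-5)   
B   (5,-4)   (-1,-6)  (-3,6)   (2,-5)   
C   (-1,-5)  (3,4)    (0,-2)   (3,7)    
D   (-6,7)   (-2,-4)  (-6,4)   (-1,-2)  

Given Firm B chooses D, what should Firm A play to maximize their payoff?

With Firm B fixed at D, Firm A's payoffs are: A → 1, B → 2, C → 3, D → -1.
The maximum is 3, achieved by C.

C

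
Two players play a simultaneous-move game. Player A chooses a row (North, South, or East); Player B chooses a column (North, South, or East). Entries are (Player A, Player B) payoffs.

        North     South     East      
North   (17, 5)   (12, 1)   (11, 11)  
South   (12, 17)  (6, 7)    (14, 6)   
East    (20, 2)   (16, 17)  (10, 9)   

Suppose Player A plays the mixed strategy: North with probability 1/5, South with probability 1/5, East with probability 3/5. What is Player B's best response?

Player B's best reply maximizes expected payoff against the mix.
North: (1/5)·5 + (1/5)·17 + (3/5)·2 = 28/5
South: (1/5)·1 + (1/5)·7 + (3/5)·17 = 59/5
East: (1/5)·11 + (1/5)·6 + (3/5)·9 = 44/5
Highest expected payoff is 59/5, from South.

South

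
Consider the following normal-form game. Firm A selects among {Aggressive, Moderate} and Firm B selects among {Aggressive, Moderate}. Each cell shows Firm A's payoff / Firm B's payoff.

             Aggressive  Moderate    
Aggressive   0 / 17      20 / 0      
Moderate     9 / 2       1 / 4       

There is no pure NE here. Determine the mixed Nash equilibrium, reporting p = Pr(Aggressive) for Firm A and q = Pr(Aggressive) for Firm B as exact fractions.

p = 2/19, q = 19/28

Each player's mixing probability is pinned down by making the *other* player indifferent.
Firm B indifferent between Aggressive and Moderate: p·17 + (1−p)·2 = p·0 + (1−p)·4 ⟹ 2 + 15p = 4 + (-4)p ⟹ p = 2/19.
Firm A indifferent between Aggressive and Moderate: q·0 + (1−q)·20 = q·9 + (1−q)·1 ⟹ 20 + (-20)q = 1 + 8q ⟹ q = 19/28.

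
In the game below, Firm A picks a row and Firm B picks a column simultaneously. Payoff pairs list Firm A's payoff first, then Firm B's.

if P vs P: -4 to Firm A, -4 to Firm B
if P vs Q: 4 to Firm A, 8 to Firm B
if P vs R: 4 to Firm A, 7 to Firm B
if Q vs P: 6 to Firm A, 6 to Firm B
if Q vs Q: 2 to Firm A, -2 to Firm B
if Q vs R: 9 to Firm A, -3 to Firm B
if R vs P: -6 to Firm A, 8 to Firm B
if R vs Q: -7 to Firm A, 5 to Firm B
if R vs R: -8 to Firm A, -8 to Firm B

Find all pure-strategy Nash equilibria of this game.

A profile is a Nash equilibrium when each player is best-responding to the other.
Firm A's best responses — vs P: Q (payoff 6); vs Q: P (payoff 4); vs R: Q (payoff 9).
Firm B's best responses — vs P: Q (payoff 8); vs Q: P (payoff 6); vs R: P (payoff 8).
Mutual best responses occur at (P, Q) and (Q, P); at each, neither player gains by switching.

(P, Q) and (Q, P)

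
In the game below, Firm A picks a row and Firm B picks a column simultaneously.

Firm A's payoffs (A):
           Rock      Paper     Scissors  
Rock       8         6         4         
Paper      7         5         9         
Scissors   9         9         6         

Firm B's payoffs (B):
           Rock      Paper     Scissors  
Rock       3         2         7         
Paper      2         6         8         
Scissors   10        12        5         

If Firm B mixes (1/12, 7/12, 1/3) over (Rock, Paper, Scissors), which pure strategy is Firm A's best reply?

Firm A's best reply maximizes expected payoff against the mix.
Rock: (1/12)·8 + (7/12)·6 + (1/3)·4 = 11/2
Paper: (1/12)·7 + (7/12)·5 + (1/3)·9 = 13/2
Scissors: (1/12)·9 + (7/12)·9 + (1/3)·6 = 8
Highest expected payoff is 8, from Scissors.

Scissors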